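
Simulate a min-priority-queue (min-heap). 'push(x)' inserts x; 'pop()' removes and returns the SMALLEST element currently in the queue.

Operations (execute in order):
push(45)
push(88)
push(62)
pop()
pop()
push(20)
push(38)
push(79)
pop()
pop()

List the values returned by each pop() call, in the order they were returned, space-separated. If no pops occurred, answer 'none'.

Answer: 45 62 20 38

Derivation:
push(45): heap contents = [45]
push(88): heap contents = [45, 88]
push(62): heap contents = [45, 62, 88]
pop() → 45: heap contents = [62, 88]
pop() → 62: heap contents = [88]
push(20): heap contents = [20, 88]
push(38): heap contents = [20, 38, 88]
push(79): heap contents = [20, 38, 79, 88]
pop() → 20: heap contents = [38, 79, 88]
pop() → 38: heap contents = [79, 88]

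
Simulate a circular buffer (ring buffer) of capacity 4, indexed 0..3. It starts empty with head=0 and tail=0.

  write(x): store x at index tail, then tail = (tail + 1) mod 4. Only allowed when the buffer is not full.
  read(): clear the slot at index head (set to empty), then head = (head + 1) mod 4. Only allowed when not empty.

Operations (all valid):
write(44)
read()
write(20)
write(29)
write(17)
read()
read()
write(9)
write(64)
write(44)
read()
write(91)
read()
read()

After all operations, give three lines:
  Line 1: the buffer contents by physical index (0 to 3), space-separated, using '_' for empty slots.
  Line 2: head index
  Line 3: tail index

write(44): buf=[44 _ _ _], head=0, tail=1, size=1
read(): buf=[_ _ _ _], head=1, tail=1, size=0
write(20): buf=[_ 20 _ _], head=1, tail=2, size=1
write(29): buf=[_ 20 29 _], head=1, tail=3, size=2
write(17): buf=[_ 20 29 17], head=1, tail=0, size=3
read(): buf=[_ _ 29 17], head=2, tail=0, size=2
read(): buf=[_ _ _ 17], head=3, tail=0, size=1
write(9): buf=[9 _ _ 17], head=3, tail=1, size=2
write(64): buf=[9 64 _ 17], head=3, tail=2, size=3
write(44): buf=[9 64 44 17], head=3, tail=3, size=4
read(): buf=[9 64 44 _], head=0, tail=3, size=3
write(91): buf=[9 64 44 91], head=0, tail=0, size=4
read(): buf=[_ 64 44 91], head=1, tail=0, size=3
read(): buf=[_ _ 44 91], head=2, tail=0, size=2

Answer: _ _ 44 91
2
0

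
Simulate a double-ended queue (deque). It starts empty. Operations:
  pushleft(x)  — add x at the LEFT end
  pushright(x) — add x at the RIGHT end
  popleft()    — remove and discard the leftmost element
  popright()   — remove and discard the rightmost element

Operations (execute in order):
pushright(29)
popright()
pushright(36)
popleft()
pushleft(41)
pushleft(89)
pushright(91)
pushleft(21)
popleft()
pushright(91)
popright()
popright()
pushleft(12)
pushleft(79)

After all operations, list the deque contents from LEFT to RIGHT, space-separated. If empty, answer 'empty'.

pushright(29): [29]
popright(): []
pushright(36): [36]
popleft(): []
pushleft(41): [41]
pushleft(89): [89, 41]
pushright(91): [89, 41, 91]
pushleft(21): [21, 89, 41, 91]
popleft(): [89, 41, 91]
pushright(91): [89, 41, 91, 91]
popright(): [89, 41, 91]
popright(): [89, 41]
pushleft(12): [12, 89, 41]
pushleft(79): [79, 12, 89, 41]

Answer: 79 12 89 41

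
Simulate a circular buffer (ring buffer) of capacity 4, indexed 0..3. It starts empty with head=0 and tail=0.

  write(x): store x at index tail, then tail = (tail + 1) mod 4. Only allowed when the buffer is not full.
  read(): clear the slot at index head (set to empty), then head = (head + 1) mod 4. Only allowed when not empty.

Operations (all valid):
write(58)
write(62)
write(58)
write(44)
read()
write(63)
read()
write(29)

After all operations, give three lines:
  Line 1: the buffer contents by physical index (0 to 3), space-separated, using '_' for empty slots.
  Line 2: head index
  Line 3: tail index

Answer: 63 29 58 44
2
2

Derivation:
write(58): buf=[58 _ _ _], head=0, tail=1, size=1
write(62): buf=[58 62 _ _], head=0, tail=2, size=2
write(58): buf=[58 62 58 _], head=0, tail=3, size=3
write(44): buf=[58 62 58 44], head=0, tail=0, size=4
read(): buf=[_ 62 58 44], head=1, tail=0, size=3
write(63): buf=[63 62 58 44], head=1, tail=1, size=4
read(): buf=[63 _ 58 44], head=2, tail=1, size=3
write(29): buf=[63 29 58 44], head=2, tail=2, size=4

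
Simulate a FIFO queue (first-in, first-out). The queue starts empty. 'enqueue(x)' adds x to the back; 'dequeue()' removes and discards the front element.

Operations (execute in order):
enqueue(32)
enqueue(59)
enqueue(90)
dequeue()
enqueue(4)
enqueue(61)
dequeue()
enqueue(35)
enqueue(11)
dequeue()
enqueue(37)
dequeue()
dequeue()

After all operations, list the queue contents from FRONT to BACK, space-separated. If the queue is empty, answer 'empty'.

enqueue(32): [32]
enqueue(59): [32, 59]
enqueue(90): [32, 59, 90]
dequeue(): [59, 90]
enqueue(4): [59, 90, 4]
enqueue(61): [59, 90, 4, 61]
dequeue(): [90, 4, 61]
enqueue(35): [90, 4, 61, 35]
enqueue(11): [90, 4, 61, 35, 11]
dequeue(): [4, 61, 35, 11]
enqueue(37): [4, 61, 35, 11, 37]
dequeue(): [61, 35, 11, 37]
dequeue(): [35, 11, 37]

Answer: 35 11 37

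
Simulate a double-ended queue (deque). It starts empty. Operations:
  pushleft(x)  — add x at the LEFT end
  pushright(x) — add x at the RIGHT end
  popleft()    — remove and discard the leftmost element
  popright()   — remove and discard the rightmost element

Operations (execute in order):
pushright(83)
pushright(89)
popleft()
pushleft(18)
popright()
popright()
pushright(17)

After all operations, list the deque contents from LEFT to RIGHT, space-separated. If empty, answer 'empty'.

Answer: 17

Derivation:
pushright(83): [83]
pushright(89): [83, 89]
popleft(): [89]
pushleft(18): [18, 89]
popright(): [18]
popright(): []
pushright(17): [17]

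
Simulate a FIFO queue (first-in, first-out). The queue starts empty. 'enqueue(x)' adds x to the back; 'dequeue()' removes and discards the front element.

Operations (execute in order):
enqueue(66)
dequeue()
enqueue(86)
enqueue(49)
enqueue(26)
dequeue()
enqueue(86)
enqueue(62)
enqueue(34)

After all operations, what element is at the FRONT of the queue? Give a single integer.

enqueue(66): queue = [66]
dequeue(): queue = []
enqueue(86): queue = [86]
enqueue(49): queue = [86, 49]
enqueue(26): queue = [86, 49, 26]
dequeue(): queue = [49, 26]
enqueue(86): queue = [49, 26, 86]
enqueue(62): queue = [49, 26, 86, 62]
enqueue(34): queue = [49, 26, 86, 62, 34]

Answer: 49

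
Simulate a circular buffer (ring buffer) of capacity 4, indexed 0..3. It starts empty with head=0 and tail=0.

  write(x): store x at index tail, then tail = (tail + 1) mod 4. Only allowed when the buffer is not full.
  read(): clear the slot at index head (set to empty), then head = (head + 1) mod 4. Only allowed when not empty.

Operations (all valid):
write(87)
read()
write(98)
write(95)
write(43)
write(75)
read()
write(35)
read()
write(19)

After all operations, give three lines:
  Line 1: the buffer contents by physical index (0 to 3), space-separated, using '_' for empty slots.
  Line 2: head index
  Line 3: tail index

Answer: 75 35 19 43
3
3

Derivation:
write(87): buf=[87 _ _ _], head=0, tail=1, size=1
read(): buf=[_ _ _ _], head=1, tail=1, size=0
write(98): buf=[_ 98 _ _], head=1, tail=2, size=1
write(95): buf=[_ 98 95 _], head=1, tail=3, size=2
write(43): buf=[_ 98 95 43], head=1, tail=0, size=3
write(75): buf=[75 98 95 43], head=1, tail=1, size=4
read(): buf=[75 _ 95 43], head=2, tail=1, size=3
write(35): buf=[75 35 95 43], head=2, tail=2, size=4
read(): buf=[75 35 _ 43], head=3, tail=2, size=3
write(19): buf=[75 35 19 43], head=3, tail=3, size=4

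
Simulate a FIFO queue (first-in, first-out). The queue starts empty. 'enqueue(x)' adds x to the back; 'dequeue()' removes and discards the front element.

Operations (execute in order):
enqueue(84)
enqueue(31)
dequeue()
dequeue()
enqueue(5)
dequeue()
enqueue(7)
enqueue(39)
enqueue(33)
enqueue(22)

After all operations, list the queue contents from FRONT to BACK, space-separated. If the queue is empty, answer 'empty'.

enqueue(84): [84]
enqueue(31): [84, 31]
dequeue(): [31]
dequeue(): []
enqueue(5): [5]
dequeue(): []
enqueue(7): [7]
enqueue(39): [7, 39]
enqueue(33): [7, 39, 33]
enqueue(22): [7, 39, 33, 22]

Answer: 7 39 33 22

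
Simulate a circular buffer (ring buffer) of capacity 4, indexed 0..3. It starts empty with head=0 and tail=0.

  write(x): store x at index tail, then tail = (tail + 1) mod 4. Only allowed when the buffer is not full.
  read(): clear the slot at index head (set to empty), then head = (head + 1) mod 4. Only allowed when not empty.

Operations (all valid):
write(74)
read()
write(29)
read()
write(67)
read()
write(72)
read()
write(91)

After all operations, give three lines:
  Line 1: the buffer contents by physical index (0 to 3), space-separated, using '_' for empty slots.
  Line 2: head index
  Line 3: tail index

Answer: 91 _ _ _
0
1

Derivation:
write(74): buf=[74 _ _ _], head=0, tail=1, size=1
read(): buf=[_ _ _ _], head=1, tail=1, size=0
write(29): buf=[_ 29 _ _], head=1, tail=2, size=1
read(): buf=[_ _ _ _], head=2, tail=2, size=0
write(67): buf=[_ _ 67 _], head=2, tail=3, size=1
read(): buf=[_ _ _ _], head=3, tail=3, size=0
write(72): buf=[_ _ _ 72], head=3, tail=0, size=1
read(): buf=[_ _ _ _], head=0, tail=0, size=0
write(91): buf=[91 _ _ _], head=0, tail=1, size=1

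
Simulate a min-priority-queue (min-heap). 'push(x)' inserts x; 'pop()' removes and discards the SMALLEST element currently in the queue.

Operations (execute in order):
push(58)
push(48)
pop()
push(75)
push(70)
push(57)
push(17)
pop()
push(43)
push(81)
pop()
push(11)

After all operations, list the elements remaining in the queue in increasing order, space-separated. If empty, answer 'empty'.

push(58): heap contents = [58]
push(48): heap contents = [48, 58]
pop() → 48: heap contents = [58]
push(75): heap contents = [58, 75]
push(70): heap contents = [58, 70, 75]
push(57): heap contents = [57, 58, 70, 75]
push(17): heap contents = [17, 57, 58, 70, 75]
pop() → 17: heap contents = [57, 58, 70, 75]
push(43): heap contents = [43, 57, 58, 70, 75]
push(81): heap contents = [43, 57, 58, 70, 75, 81]
pop() → 43: heap contents = [57, 58, 70, 75, 81]
push(11): heap contents = [11, 57, 58, 70, 75, 81]

Answer: 11 57 58 70 75 81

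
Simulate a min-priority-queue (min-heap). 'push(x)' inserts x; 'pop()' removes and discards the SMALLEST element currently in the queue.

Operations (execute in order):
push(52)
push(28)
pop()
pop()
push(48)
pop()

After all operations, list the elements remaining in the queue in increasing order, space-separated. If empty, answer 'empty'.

push(52): heap contents = [52]
push(28): heap contents = [28, 52]
pop() → 28: heap contents = [52]
pop() → 52: heap contents = []
push(48): heap contents = [48]
pop() → 48: heap contents = []

Answer: empty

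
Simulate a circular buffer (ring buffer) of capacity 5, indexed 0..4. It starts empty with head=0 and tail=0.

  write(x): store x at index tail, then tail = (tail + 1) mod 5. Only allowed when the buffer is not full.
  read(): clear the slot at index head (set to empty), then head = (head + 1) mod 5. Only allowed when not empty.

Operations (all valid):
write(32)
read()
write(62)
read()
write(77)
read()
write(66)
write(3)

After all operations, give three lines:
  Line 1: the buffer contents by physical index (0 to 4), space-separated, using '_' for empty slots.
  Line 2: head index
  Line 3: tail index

write(32): buf=[32 _ _ _ _], head=0, tail=1, size=1
read(): buf=[_ _ _ _ _], head=1, tail=1, size=0
write(62): buf=[_ 62 _ _ _], head=1, tail=2, size=1
read(): buf=[_ _ _ _ _], head=2, tail=2, size=0
write(77): buf=[_ _ 77 _ _], head=2, tail=3, size=1
read(): buf=[_ _ _ _ _], head=3, tail=3, size=0
write(66): buf=[_ _ _ 66 _], head=3, tail=4, size=1
write(3): buf=[_ _ _ 66 3], head=3, tail=0, size=2

Answer: _ _ _ 66 3
3
0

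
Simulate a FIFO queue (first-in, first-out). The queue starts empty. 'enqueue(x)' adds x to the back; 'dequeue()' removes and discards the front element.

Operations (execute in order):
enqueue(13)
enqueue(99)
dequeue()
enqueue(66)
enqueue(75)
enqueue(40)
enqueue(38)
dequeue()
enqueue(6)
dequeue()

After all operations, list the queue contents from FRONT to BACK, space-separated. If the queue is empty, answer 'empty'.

enqueue(13): [13]
enqueue(99): [13, 99]
dequeue(): [99]
enqueue(66): [99, 66]
enqueue(75): [99, 66, 75]
enqueue(40): [99, 66, 75, 40]
enqueue(38): [99, 66, 75, 40, 38]
dequeue(): [66, 75, 40, 38]
enqueue(6): [66, 75, 40, 38, 6]
dequeue(): [75, 40, 38, 6]

Answer: 75 40 38 6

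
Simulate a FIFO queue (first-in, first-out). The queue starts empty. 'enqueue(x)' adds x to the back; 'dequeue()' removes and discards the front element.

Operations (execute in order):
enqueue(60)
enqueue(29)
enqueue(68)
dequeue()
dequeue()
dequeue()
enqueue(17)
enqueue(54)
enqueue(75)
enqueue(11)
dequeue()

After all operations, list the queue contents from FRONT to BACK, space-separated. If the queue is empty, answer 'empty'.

Answer: 54 75 11

Derivation:
enqueue(60): [60]
enqueue(29): [60, 29]
enqueue(68): [60, 29, 68]
dequeue(): [29, 68]
dequeue(): [68]
dequeue(): []
enqueue(17): [17]
enqueue(54): [17, 54]
enqueue(75): [17, 54, 75]
enqueue(11): [17, 54, 75, 11]
dequeue(): [54, 75, 11]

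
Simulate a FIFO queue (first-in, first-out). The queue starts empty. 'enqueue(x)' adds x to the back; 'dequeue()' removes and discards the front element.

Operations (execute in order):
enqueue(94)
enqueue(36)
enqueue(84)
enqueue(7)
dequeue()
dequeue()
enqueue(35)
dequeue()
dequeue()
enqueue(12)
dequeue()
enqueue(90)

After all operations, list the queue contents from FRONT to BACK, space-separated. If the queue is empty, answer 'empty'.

Answer: 12 90

Derivation:
enqueue(94): [94]
enqueue(36): [94, 36]
enqueue(84): [94, 36, 84]
enqueue(7): [94, 36, 84, 7]
dequeue(): [36, 84, 7]
dequeue(): [84, 7]
enqueue(35): [84, 7, 35]
dequeue(): [7, 35]
dequeue(): [35]
enqueue(12): [35, 12]
dequeue(): [12]
enqueue(90): [12, 90]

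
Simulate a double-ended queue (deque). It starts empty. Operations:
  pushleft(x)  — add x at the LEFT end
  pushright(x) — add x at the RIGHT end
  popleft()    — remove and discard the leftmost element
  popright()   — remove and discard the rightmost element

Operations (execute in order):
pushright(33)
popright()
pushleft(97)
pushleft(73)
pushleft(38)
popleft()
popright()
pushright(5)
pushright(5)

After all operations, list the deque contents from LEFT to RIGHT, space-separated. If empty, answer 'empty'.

Answer: 73 5 5

Derivation:
pushright(33): [33]
popright(): []
pushleft(97): [97]
pushleft(73): [73, 97]
pushleft(38): [38, 73, 97]
popleft(): [73, 97]
popright(): [73]
pushright(5): [73, 5]
pushright(5): [73, 5, 5]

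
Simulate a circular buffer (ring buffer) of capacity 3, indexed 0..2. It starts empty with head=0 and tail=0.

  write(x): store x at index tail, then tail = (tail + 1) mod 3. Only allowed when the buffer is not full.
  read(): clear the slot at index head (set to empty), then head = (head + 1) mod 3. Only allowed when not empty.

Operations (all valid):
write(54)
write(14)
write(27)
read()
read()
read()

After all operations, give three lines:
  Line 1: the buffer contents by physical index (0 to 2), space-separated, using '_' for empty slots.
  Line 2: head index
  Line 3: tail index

write(54): buf=[54 _ _], head=0, tail=1, size=1
write(14): buf=[54 14 _], head=0, tail=2, size=2
write(27): buf=[54 14 27], head=0, tail=0, size=3
read(): buf=[_ 14 27], head=1, tail=0, size=2
read(): buf=[_ _ 27], head=2, tail=0, size=1
read(): buf=[_ _ _], head=0, tail=0, size=0

Answer: _ _ _
0
0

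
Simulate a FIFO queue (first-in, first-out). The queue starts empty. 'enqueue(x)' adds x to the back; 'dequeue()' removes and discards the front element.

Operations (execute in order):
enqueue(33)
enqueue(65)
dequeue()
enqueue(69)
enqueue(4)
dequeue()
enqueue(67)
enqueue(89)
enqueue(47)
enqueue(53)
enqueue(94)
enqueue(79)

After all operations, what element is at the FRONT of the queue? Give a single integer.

Answer: 69

Derivation:
enqueue(33): queue = [33]
enqueue(65): queue = [33, 65]
dequeue(): queue = [65]
enqueue(69): queue = [65, 69]
enqueue(4): queue = [65, 69, 4]
dequeue(): queue = [69, 4]
enqueue(67): queue = [69, 4, 67]
enqueue(89): queue = [69, 4, 67, 89]
enqueue(47): queue = [69, 4, 67, 89, 47]
enqueue(53): queue = [69, 4, 67, 89, 47, 53]
enqueue(94): queue = [69, 4, 67, 89, 47, 53, 94]
enqueue(79): queue = [69, 4, 67, 89, 47, 53, 94, 79]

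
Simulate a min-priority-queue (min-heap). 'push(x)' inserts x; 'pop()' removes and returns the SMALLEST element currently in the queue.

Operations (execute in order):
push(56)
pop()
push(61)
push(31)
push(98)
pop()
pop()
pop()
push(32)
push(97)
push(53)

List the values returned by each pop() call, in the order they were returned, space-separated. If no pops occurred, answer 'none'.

Answer: 56 31 61 98

Derivation:
push(56): heap contents = [56]
pop() → 56: heap contents = []
push(61): heap contents = [61]
push(31): heap contents = [31, 61]
push(98): heap contents = [31, 61, 98]
pop() → 31: heap contents = [61, 98]
pop() → 61: heap contents = [98]
pop() → 98: heap contents = []
push(32): heap contents = [32]
push(97): heap contents = [32, 97]
push(53): heap contents = [32, 53, 97]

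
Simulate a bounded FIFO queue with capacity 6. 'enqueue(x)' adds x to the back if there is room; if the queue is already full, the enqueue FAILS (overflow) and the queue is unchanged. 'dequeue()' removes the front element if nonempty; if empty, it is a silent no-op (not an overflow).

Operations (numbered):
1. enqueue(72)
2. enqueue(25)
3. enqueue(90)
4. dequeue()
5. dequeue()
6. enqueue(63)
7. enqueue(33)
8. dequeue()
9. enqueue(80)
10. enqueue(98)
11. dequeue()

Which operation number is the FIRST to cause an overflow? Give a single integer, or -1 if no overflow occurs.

1. enqueue(72): size=1
2. enqueue(25): size=2
3. enqueue(90): size=3
4. dequeue(): size=2
5. dequeue(): size=1
6. enqueue(63): size=2
7. enqueue(33): size=3
8. dequeue(): size=2
9. enqueue(80): size=3
10. enqueue(98): size=4
11. dequeue(): size=3

Answer: -1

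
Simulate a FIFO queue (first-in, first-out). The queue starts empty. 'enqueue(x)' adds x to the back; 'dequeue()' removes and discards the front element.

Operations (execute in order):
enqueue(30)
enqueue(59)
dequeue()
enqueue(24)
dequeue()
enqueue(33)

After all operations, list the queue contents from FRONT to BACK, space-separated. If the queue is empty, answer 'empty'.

enqueue(30): [30]
enqueue(59): [30, 59]
dequeue(): [59]
enqueue(24): [59, 24]
dequeue(): [24]
enqueue(33): [24, 33]

Answer: 24 33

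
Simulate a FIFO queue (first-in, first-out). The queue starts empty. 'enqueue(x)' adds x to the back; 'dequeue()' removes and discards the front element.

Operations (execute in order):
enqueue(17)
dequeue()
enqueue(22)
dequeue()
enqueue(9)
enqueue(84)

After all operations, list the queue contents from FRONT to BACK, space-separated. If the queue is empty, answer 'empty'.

Answer: 9 84

Derivation:
enqueue(17): [17]
dequeue(): []
enqueue(22): [22]
dequeue(): []
enqueue(9): [9]
enqueue(84): [9, 84]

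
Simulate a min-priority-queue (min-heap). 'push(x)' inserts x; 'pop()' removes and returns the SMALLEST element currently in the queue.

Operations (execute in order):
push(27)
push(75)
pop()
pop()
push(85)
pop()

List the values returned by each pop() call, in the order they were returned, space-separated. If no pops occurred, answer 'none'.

push(27): heap contents = [27]
push(75): heap contents = [27, 75]
pop() → 27: heap contents = [75]
pop() → 75: heap contents = []
push(85): heap contents = [85]
pop() → 85: heap contents = []

Answer: 27 75 85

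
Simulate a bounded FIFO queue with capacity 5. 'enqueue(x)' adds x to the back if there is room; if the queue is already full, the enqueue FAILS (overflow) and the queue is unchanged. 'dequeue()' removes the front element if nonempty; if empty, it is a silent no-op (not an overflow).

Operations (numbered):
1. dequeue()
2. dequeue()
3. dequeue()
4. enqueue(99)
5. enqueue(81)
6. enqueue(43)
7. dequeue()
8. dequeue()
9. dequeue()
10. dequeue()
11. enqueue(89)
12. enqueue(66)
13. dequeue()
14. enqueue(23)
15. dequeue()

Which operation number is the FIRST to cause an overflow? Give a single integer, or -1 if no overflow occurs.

1. dequeue(): empty, no-op, size=0
2. dequeue(): empty, no-op, size=0
3. dequeue(): empty, no-op, size=0
4. enqueue(99): size=1
5. enqueue(81): size=2
6. enqueue(43): size=3
7. dequeue(): size=2
8. dequeue(): size=1
9. dequeue(): size=0
10. dequeue(): empty, no-op, size=0
11. enqueue(89): size=1
12. enqueue(66): size=2
13. dequeue(): size=1
14. enqueue(23): size=2
15. dequeue(): size=1

Answer: -1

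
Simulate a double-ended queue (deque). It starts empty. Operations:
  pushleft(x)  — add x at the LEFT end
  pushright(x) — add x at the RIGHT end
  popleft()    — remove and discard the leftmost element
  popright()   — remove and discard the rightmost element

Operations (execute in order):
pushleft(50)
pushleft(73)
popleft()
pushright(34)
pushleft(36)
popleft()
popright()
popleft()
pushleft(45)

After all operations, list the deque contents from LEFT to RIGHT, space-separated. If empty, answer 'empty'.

Answer: 45

Derivation:
pushleft(50): [50]
pushleft(73): [73, 50]
popleft(): [50]
pushright(34): [50, 34]
pushleft(36): [36, 50, 34]
popleft(): [50, 34]
popright(): [50]
popleft(): []
pushleft(45): [45]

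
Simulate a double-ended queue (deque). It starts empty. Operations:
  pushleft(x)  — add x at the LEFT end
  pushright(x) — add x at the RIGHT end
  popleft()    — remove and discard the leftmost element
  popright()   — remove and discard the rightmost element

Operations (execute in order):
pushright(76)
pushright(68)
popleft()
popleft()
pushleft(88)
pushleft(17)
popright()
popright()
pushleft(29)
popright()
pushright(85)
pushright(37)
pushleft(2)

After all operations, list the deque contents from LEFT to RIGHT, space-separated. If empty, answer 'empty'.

pushright(76): [76]
pushright(68): [76, 68]
popleft(): [68]
popleft(): []
pushleft(88): [88]
pushleft(17): [17, 88]
popright(): [17]
popright(): []
pushleft(29): [29]
popright(): []
pushright(85): [85]
pushright(37): [85, 37]
pushleft(2): [2, 85, 37]

Answer: 2 85 37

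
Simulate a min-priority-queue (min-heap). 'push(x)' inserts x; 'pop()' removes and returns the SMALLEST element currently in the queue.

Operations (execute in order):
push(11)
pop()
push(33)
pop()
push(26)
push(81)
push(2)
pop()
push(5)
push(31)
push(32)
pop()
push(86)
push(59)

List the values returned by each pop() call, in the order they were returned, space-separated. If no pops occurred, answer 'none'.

push(11): heap contents = [11]
pop() → 11: heap contents = []
push(33): heap contents = [33]
pop() → 33: heap contents = []
push(26): heap contents = [26]
push(81): heap contents = [26, 81]
push(2): heap contents = [2, 26, 81]
pop() → 2: heap contents = [26, 81]
push(5): heap contents = [5, 26, 81]
push(31): heap contents = [5, 26, 31, 81]
push(32): heap contents = [5, 26, 31, 32, 81]
pop() → 5: heap contents = [26, 31, 32, 81]
push(86): heap contents = [26, 31, 32, 81, 86]
push(59): heap contents = [26, 31, 32, 59, 81, 86]

Answer: 11 33 2 5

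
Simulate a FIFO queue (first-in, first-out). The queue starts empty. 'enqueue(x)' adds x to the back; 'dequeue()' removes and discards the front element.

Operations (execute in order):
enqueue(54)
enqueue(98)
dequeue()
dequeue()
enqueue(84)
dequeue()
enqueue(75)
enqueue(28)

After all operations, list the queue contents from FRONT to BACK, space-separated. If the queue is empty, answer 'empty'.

enqueue(54): [54]
enqueue(98): [54, 98]
dequeue(): [98]
dequeue(): []
enqueue(84): [84]
dequeue(): []
enqueue(75): [75]
enqueue(28): [75, 28]

Answer: 75 28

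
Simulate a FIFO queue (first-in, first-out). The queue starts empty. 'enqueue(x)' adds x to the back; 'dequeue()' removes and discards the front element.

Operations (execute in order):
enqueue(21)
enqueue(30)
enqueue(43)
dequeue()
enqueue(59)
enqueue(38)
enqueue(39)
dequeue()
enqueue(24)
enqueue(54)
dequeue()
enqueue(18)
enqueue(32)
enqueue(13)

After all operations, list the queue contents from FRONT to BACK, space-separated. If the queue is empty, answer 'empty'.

enqueue(21): [21]
enqueue(30): [21, 30]
enqueue(43): [21, 30, 43]
dequeue(): [30, 43]
enqueue(59): [30, 43, 59]
enqueue(38): [30, 43, 59, 38]
enqueue(39): [30, 43, 59, 38, 39]
dequeue(): [43, 59, 38, 39]
enqueue(24): [43, 59, 38, 39, 24]
enqueue(54): [43, 59, 38, 39, 24, 54]
dequeue(): [59, 38, 39, 24, 54]
enqueue(18): [59, 38, 39, 24, 54, 18]
enqueue(32): [59, 38, 39, 24, 54, 18, 32]
enqueue(13): [59, 38, 39, 24, 54, 18, 32, 13]

Answer: 59 38 39 24 54 18 32 13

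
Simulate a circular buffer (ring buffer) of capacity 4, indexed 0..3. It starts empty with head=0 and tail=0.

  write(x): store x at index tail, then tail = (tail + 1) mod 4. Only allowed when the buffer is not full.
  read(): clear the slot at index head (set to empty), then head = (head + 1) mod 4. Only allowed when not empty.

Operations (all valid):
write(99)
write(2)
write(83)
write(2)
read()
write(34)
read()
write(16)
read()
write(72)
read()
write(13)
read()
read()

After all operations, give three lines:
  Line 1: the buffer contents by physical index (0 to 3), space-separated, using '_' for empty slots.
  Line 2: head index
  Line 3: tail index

Answer: _ _ 72 13
2
0

Derivation:
write(99): buf=[99 _ _ _], head=0, tail=1, size=1
write(2): buf=[99 2 _ _], head=0, tail=2, size=2
write(83): buf=[99 2 83 _], head=0, tail=3, size=3
write(2): buf=[99 2 83 2], head=0, tail=0, size=4
read(): buf=[_ 2 83 2], head=1, tail=0, size=3
write(34): buf=[34 2 83 2], head=1, tail=1, size=4
read(): buf=[34 _ 83 2], head=2, tail=1, size=3
write(16): buf=[34 16 83 2], head=2, tail=2, size=4
read(): buf=[34 16 _ 2], head=3, tail=2, size=3
write(72): buf=[34 16 72 2], head=3, tail=3, size=4
read(): buf=[34 16 72 _], head=0, tail=3, size=3
write(13): buf=[34 16 72 13], head=0, tail=0, size=4
read(): buf=[_ 16 72 13], head=1, tail=0, size=3
read(): buf=[_ _ 72 13], head=2, tail=0, size=2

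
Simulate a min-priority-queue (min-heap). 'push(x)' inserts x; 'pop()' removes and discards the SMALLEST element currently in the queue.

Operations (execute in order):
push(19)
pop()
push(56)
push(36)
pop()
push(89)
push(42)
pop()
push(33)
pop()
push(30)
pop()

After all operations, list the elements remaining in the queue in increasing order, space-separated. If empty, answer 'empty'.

Answer: 56 89

Derivation:
push(19): heap contents = [19]
pop() → 19: heap contents = []
push(56): heap contents = [56]
push(36): heap contents = [36, 56]
pop() → 36: heap contents = [56]
push(89): heap contents = [56, 89]
push(42): heap contents = [42, 56, 89]
pop() → 42: heap contents = [56, 89]
push(33): heap contents = [33, 56, 89]
pop() → 33: heap contents = [56, 89]
push(30): heap contents = [30, 56, 89]
pop() → 30: heap contents = [56, 89]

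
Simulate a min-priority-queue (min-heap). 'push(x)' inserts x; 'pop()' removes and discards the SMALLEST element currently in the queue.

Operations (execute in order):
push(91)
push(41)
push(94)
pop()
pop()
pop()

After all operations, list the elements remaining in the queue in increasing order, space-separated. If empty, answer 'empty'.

push(91): heap contents = [91]
push(41): heap contents = [41, 91]
push(94): heap contents = [41, 91, 94]
pop() → 41: heap contents = [91, 94]
pop() → 91: heap contents = [94]
pop() → 94: heap contents = []

Answer: empty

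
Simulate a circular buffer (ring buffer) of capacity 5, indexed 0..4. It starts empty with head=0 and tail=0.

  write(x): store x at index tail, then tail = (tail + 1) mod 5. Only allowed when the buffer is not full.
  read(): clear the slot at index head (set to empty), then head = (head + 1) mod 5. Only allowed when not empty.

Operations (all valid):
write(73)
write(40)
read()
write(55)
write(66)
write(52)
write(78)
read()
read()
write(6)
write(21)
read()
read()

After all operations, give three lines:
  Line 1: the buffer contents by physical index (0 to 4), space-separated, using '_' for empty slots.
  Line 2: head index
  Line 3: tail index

write(73): buf=[73 _ _ _ _], head=0, tail=1, size=1
write(40): buf=[73 40 _ _ _], head=0, tail=2, size=2
read(): buf=[_ 40 _ _ _], head=1, tail=2, size=1
write(55): buf=[_ 40 55 _ _], head=1, tail=3, size=2
write(66): buf=[_ 40 55 66 _], head=1, tail=4, size=3
write(52): buf=[_ 40 55 66 52], head=1, tail=0, size=4
write(78): buf=[78 40 55 66 52], head=1, tail=1, size=5
read(): buf=[78 _ 55 66 52], head=2, tail=1, size=4
read(): buf=[78 _ _ 66 52], head=3, tail=1, size=3
write(6): buf=[78 6 _ 66 52], head=3, tail=2, size=4
write(21): buf=[78 6 21 66 52], head=3, tail=3, size=5
read(): buf=[78 6 21 _ 52], head=4, tail=3, size=4
read(): buf=[78 6 21 _ _], head=0, tail=3, size=3

Answer: 78 6 21 _ _
0
3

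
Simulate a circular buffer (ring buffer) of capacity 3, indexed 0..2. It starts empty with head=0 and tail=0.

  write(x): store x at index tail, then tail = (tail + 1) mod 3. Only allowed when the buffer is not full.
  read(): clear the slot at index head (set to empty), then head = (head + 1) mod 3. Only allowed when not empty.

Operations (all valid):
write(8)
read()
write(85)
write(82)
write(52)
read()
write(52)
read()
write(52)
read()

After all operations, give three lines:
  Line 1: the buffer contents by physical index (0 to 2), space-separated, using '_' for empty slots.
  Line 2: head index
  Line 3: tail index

write(8): buf=[8 _ _], head=0, tail=1, size=1
read(): buf=[_ _ _], head=1, tail=1, size=0
write(85): buf=[_ 85 _], head=1, tail=2, size=1
write(82): buf=[_ 85 82], head=1, tail=0, size=2
write(52): buf=[52 85 82], head=1, tail=1, size=3
read(): buf=[52 _ 82], head=2, tail=1, size=2
write(52): buf=[52 52 82], head=2, tail=2, size=3
read(): buf=[52 52 _], head=0, tail=2, size=2
write(52): buf=[52 52 52], head=0, tail=0, size=3
read(): buf=[_ 52 52], head=1, tail=0, size=2

Answer: _ 52 52
1
0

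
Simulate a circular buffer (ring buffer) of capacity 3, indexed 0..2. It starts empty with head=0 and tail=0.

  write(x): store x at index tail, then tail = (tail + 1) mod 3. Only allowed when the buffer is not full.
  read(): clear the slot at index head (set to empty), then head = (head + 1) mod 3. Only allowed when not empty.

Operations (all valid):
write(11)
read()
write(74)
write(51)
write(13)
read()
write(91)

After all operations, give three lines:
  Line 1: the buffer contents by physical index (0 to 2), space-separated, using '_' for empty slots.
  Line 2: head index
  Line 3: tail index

write(11): buf=[11 _ _], head=0, tail=1, size=1
read(): buf=[_ _ _], head=1, tail=1, size=0
write(74): buf=[_ 74 _], head=1, tail=2, size=1
write(51): buf=[_ 74 51], head=1, tail=0, size=2
write(13): buf=[13 74 51], head=1, tail=1, size=3
read(): buf=[13 _ 51], head=2, tail=1, size=2
write(91): buf=[13 91 51], head=2, tail=2, size=3

Answer: 13 91 51
2
2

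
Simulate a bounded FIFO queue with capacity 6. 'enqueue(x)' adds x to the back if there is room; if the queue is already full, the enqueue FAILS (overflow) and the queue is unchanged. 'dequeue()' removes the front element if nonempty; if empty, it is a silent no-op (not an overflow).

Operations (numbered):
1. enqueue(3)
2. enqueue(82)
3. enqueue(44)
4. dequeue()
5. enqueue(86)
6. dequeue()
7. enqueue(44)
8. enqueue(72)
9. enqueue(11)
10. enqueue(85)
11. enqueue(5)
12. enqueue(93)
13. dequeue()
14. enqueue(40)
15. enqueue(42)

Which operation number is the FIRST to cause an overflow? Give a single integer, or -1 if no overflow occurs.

1. enqueue(3): size=1
2. enqueue(82): size=2
3. enqueue(44): size=3
4. dequeue(): size=2
5. enqueue(86): size=3
6. dequeue(): size=2
7. enqueue(44): size=3
8. enqueue(72): size=4
9. enqueue(11): size=5
10. enqueue(85): size=6
11. enqueue(5): size=6=cap → OVERFLOW (fail)
12. enqueue(93): size=6=cap → OVERFLOW (fail)
13. dequeue(): size=5
14. enqueue(40): size=6
15. enqueue(42): size=6=cap → OVERFLOW (fail)

Answer: 11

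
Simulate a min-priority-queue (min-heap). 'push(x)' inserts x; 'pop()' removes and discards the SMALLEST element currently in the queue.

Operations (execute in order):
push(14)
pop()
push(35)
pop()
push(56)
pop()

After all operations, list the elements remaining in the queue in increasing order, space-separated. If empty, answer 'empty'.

Answer: empty

Derivation:
push(14): heap contents = [14]
pop() → 14: heap contents = []
push(35): heap contents = [35]
pop() → 35: heap contents = []
push(56): heap contents = [56]
pop() → 56: heap contents = []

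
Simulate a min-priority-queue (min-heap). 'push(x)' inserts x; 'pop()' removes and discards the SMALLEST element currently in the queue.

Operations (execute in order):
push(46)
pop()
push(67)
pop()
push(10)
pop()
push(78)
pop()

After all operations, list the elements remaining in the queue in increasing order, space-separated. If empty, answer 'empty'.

push(46): heap contents = [46]
pop() → 46: heap contents = []
push(67): heap contents = [67]
pop() → 67: heap contents = []
push(10): heap contents = [10]
pop() → 10: heap contents = []
push(78): heap contents = [78]
pop() → 78: heap contents = []

Answer: empty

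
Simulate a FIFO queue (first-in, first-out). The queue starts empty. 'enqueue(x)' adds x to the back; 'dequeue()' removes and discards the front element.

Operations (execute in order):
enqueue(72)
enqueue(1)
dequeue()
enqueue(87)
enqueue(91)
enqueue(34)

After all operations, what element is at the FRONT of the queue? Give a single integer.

enqueue(72): queue = [72]
enqueue(1): queue = [72, 1]
dequeue(): queue = [1]
enqueue(87): queue = [1, 87]
enqueue(91): queue = [1, 87, 91]
enqueue(34): queue = [1, 87, 91, 34]

Answer: 1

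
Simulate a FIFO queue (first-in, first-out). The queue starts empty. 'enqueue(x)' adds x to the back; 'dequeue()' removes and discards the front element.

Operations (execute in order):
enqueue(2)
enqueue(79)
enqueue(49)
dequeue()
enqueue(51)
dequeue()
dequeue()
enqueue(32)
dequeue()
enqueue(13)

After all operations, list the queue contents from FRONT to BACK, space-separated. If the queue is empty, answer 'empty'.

enqueue(2): [2]
enqueue(79): [2, 79]
enqueue(49): [2, 79, 49]
dequeue(): [79, 49]
enqueue(51): [79, 49, 51]
dequeue(): [49, 51]
dequeue(): [51]
enqueue(32): [51, 32]
dequeue(): [32]
enqueue(13): [32, 13]

Answer: 32 13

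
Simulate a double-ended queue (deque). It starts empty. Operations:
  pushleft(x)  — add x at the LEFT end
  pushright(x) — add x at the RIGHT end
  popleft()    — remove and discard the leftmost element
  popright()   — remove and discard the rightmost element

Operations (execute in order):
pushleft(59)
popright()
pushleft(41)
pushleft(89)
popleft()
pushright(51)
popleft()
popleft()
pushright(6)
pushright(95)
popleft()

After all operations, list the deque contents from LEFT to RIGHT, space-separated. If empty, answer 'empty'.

pushleft(59): [59]
popright(): []
pushleft(41): [41]
pushleft(89): [89, 41]
popleft(): [41]
pushright(51): [41, 51]
popleft(): [51]
popleft(): []
pushright(6): [6]
pushright(95): [6, 95]
popleft(): [95]

Answer: 95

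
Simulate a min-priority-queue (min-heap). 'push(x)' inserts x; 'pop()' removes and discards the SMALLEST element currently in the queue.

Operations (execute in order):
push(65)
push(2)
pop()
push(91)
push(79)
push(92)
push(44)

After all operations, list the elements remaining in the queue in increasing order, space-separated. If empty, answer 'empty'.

Answer: 44 65 79 91 92

Derivation:
push(65): heap contents = [65]
push(2): heap contents = [2, 65]
pop() → 2: heap contents = [65]
push(91): heap contents = [65, 91]
push(79): heap contents = [65, 79, 91]
push(92): heap contents = [65, 79, 91, 92]
push(44): heap contents = [44, 65, 79, 91, 92]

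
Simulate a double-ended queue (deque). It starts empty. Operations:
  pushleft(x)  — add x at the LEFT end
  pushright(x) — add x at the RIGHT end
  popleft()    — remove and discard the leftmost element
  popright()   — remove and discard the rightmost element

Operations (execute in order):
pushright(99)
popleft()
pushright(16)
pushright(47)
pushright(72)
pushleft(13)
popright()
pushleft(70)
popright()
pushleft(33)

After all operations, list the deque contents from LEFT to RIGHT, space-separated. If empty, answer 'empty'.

Answer: 33 70 13 16

Derivation:
pushright(99): [99]
popleft(): []
pushright(16): [16]
pushright(47): [16, 47]
pushright(72): [16, 47, 72]
pushleft(13): [13, 16, 47, 72]
popright(): [13, 16, 47]
pushleft(70): [70, 13, 16, 47]
popright(): [70, 13, 16]
pushleft(33): [33, 70, 13, 16]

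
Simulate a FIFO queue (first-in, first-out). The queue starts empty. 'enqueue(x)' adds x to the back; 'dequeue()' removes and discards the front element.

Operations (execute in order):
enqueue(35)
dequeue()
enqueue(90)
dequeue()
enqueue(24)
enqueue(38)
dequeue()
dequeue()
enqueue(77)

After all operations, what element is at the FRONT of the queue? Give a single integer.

Answer: 77

Derivation:
enqueue(35): queue = [35]
dequeue(): queue = []
enqueue(90): queue = [90]
dequeue(): queue = []
enqueue(24): queue = [24]
enqueue(38): queue = [24, 38]
dequeue(): queue = [38]
dequeue(): queue = []
enqueue(77): queue = [77]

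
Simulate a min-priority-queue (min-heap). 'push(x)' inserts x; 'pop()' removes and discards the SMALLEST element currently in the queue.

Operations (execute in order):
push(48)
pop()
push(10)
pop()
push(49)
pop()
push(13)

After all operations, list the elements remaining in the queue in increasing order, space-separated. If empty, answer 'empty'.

push(48): heap contents = [48]
pop() → 48: heap contents = []
push(10): heap contents = [10]
pop() → 10: heap contents = []
push(49): heap contents = [49]
pop() → 49: heap contents = []
push(13): heap contents = [13]

Answer: 13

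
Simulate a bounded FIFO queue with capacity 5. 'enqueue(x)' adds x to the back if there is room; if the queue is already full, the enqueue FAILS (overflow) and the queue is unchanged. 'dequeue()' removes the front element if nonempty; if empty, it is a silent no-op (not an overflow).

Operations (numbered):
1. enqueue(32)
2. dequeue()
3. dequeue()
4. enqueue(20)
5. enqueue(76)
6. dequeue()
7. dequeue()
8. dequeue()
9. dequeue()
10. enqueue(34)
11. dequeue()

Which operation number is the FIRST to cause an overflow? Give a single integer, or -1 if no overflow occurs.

Answer: -1

Derivation:
1. enqueue(32): size=1
2. dequeue(): size=0
3. dequeue(): empty, no-op, size=0
4. enqueue(20): size=1
5. enqueue(76): size=2
6. dequeue(): size=1
7. dequeue(): size=0
8. dequeue(): empty, no-op, size=0
9. dequeue(): empty, no-op, size=0
10. enqueue(34): size=1
11. dequeue(): size=0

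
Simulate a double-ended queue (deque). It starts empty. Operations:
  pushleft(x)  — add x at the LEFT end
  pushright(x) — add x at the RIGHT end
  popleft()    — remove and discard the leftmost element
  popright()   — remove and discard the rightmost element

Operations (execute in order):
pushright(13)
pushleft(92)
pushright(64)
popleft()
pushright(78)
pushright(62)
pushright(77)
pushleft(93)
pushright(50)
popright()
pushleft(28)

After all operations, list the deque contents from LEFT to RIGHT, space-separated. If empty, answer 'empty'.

pushright(13): [13]
pushleft(92): [92, 13]
pushright(64): [92, 13, 64]
popleft(): [13, 64]
pushright(78): [13, 64, 78]
pushright(62): [13, 64, 78, 62]
pushright(77): [13, 64, 78, 62, 77]
pushleft(93): [93, 13, 64, 78, 62, 77]
pushright(50): [93, 13, 64, 78, 62, 77, 50]
popright(): [93, 13, 64, 78, 62, 77]
pushleft(28): [28, 93, 13, 64, 78, 62, 77]

Answer: 28 93 13 64 78 62 77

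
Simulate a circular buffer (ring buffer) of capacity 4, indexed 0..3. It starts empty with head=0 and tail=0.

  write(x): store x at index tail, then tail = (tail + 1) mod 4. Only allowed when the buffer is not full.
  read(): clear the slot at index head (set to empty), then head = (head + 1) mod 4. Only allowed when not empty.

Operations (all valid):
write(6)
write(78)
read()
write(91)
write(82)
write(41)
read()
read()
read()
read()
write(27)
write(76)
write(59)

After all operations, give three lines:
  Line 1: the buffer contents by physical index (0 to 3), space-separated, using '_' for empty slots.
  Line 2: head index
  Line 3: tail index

Answer: _ 27 76 59
1
0

Derivation:
write(6): buf=[6 _ _ _], head=0, tail=1, size=1
write(78): buf=[6 78 _ _], head=0, tail=2, size=2
read(): buf=[_ 78 _ _], head=1, tail=2, size=1
write(91): buf=[_ 78 91 _], head=1, tail=3, size=2
write(82): buf=[_ 78 91 82], head=1, tail=0, size=3
write(41): buf=[41 78 91 82], head=1, tail=1, size=4
read(): buf=[41 _ 91 82], head=2, tail=1, size=3
read(): buf=[41 _ _ 82], head=3, tail=1, size=2
read(): buf=[41 _ _ _], head=0, tail=1, size=1
read(): buf=[_ _ _ _], head=1, tail=1, size=0
write(27): buf=[_ 27 _ _], head=1, tail=2, size=1
write(76): buf=[_ 27 76 _], head=1, tail=3, size=2
write(59): buf=[_ 27 76 59], head=1, tail=0, size=3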